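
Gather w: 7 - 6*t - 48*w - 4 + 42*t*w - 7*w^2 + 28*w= -6*t - 7*w^2 + w*(42*t - 20) + 3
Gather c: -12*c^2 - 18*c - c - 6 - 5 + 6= -12*c^2 - 19*c - 5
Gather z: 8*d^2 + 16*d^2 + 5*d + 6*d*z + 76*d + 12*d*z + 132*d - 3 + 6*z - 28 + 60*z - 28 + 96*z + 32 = 24*d^2 + 213*d + z*(18*d + 162) - 27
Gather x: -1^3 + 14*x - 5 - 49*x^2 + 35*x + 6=-49*x^2 + 49*x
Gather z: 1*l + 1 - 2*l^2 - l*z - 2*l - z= -2*l^2 - l + z*(-l - 1) + 1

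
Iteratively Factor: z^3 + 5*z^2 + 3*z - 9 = (z + 3)*(z^2 + 2*z - 3) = (z - 1)*(z + 3)*(z + 3)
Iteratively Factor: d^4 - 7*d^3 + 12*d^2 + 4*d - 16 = (d - 4)*(d^3 - 3*d^2 + 4) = (d - 4)*(d - 2)*(d^2 - d - 2) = (d - 4)*(d - 2)^2*(d + 1)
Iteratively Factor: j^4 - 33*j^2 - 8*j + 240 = (j + 4)*(j^3 - 4*j^2 - 17*j + 60) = (j - 5)*(j + 4)*(j^2 + j - 12) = (j - 5)*(j - 3)*(j + 4)*(j + 4)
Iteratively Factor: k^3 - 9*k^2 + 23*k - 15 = (k - 3)*(k^2 - 6*k + 5) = (k - 3)*(k - 1)*(k - 5)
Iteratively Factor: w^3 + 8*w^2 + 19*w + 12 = (w + 3)*(w^2 + 5*w + 4) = (w + 3)*(w + 4)*(w + 1)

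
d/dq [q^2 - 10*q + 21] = 2*q - 10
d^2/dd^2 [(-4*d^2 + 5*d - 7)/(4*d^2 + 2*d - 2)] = 4*(7*d^3 - 27*d^2 - 3*d - 5)/(8*d^6 + 12*d^5 - 6*d^4 - 11*d^3 + 3*d^2 + 3*d - 1)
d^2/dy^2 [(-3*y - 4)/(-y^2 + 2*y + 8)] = 2*((2 - 9*y)*(-y^2 + 2*y + 8) - 4*(y - 1)^2*(3*y + 4))/(-y^2 + 2*y + 8)^3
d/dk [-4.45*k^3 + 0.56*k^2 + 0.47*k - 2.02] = -13.35*k^2 + 1.12*k + 0.47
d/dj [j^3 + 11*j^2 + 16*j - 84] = 3*j^2 + 22*j + 16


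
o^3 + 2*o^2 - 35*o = o*(o - 5)*(o + 7)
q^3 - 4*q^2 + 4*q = q*(q - 2)^2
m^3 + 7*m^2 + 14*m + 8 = (m + 1)*(m + 2)*(m + 4)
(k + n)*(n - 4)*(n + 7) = k*n^2 + 3*k*n - 28*k + n^3 + 3*n^2 - 28*n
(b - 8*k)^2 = b^2 - 16*b*k + 64*k^2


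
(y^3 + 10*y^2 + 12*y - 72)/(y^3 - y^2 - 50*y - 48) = (y^2 + 4*y - 12)/(y^2 - 7*y - 8)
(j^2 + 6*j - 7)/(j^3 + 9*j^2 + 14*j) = (j - 1)/(j*(j + 2))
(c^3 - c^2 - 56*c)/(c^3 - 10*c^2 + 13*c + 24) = c*(c + 7)/(c^2 - 2*c - 3)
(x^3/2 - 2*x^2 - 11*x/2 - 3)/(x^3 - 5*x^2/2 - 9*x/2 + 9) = (x^3 - 4*x^2 - 11*x - 6)/(2*x^3 - 5*x^2 - 9*x + 18)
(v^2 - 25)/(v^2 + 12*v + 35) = (v - 5)/(v + 7)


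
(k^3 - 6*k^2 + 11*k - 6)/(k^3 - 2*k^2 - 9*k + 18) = (k - 1)/(k + 3)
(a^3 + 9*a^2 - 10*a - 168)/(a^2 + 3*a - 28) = a + 6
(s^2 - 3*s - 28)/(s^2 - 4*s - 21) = (s + 4)/(s + 3)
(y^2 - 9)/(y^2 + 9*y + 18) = (y - 3)/(y + 6)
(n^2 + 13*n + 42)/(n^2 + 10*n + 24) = (n + 7)/(n + 4)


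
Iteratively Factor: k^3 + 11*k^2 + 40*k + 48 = (k + 4)*(k^2 + 7*k + 12) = (k + 4)^2*(k + 3)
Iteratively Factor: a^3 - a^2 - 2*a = (a - 2)*(a^2 + a) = (a - 2)*(a + 1)*(a)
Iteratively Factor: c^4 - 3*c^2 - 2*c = (c - 2)*(c^3 + 2*c^2 + c) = c*(c - 2)*(c^2 + 2*c + 1) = c*(c - 2)*(c + 1)*(c + 1)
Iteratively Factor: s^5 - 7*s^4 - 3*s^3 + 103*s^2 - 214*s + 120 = (s + 4)*(s^4 - 11*s^3 + 41*s^2 - 61*s + 30) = (s - 1)*(s + 4)*(s^3 - 10*s^2 + 31*s - 30) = (s - 5)*(s - 1)*(s + 4)*(s^2 - 5*s + 6) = (s - 5)*(s - 3)*(s - 1)*(s + 4)*(s - 2)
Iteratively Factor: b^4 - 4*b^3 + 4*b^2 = (b - 2)*(b^3 - 2*b^2) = (b - 2)^2*(b^2) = b*(b - 2)^2*(b)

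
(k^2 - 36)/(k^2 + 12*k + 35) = (k^2 - 36)/(k^2 + 12*k + 35)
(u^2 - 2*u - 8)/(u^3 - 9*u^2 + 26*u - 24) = (u + 2)/(u^2 - 5*u + 6)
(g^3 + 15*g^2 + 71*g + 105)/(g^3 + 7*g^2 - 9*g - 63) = (g + 5)/(g - 3)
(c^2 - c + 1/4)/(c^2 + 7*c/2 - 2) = (c - 1/2)/(c + 4)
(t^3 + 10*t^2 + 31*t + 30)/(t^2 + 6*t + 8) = (t^2 + 8*t + 15)/(t + 4)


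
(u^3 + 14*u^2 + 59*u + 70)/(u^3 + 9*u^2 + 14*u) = (u + 5)/u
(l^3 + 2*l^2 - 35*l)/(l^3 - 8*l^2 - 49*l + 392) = l*(l - 5)/(l^2 - 15*l + 56)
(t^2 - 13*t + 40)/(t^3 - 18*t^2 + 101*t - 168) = (t - 5)/(t^2 - 10*t + 21)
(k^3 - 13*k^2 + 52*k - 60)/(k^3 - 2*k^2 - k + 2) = (k^2 - 11*k + 30)/(k^2 - 1)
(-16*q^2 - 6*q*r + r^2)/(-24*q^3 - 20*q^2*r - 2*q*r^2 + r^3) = (8*q - r)/(12*q^2 + 4*q*r - r^2)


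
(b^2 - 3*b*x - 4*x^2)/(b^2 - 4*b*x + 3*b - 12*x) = (b + x)/(b + 3)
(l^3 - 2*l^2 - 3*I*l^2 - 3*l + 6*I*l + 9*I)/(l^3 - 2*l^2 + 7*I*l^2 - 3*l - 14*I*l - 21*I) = (l - 3*I)/(l + 7*I)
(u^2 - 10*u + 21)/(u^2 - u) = (u^2 - 10*u + 21)/(u*(u - 1))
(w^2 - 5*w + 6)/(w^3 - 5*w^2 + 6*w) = 1/w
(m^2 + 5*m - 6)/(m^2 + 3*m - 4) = (m + 6)/(m + 4)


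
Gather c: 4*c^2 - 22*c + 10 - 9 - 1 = 4*c^2 - 22*c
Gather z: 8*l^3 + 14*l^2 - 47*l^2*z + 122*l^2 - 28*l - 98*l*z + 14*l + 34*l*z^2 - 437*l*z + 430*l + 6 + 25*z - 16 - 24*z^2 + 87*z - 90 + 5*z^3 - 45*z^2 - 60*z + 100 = 8*l^3 + 136*l^2 + 416*l + 5*z^3 + z^2*(34*l - 69) + z*(-47*l^2 - 535*l + 52)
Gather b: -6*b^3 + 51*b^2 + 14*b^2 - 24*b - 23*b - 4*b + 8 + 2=-6*b^3 + 65*b^2 - 51*b + 10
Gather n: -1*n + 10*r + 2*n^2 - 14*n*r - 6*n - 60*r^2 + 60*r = 2*n^2 + n*(-14*r - 7) - 60*r^2 + 70*r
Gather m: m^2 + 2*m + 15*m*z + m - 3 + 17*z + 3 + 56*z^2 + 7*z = m^2 + m*(15*z + 3) + 56*z^2 + 24*z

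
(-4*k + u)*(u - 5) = -4*k*u + 20*k + u^2 - 5*u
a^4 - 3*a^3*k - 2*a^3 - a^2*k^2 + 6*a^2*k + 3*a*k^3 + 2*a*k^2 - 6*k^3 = (a - 2)*(a - 3*k)*(a - k)*(a + k)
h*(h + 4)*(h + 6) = h^3 + 10*h^2 + 24*h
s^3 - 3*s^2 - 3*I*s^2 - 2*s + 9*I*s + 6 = (s - 3)*(s - 2*I)*(s - I)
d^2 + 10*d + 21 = (d + 3)*(d + 7)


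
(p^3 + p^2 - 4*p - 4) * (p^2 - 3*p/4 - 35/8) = p^5 + p^4/4 - 73*p^3/8 - 43*p^2/8 + 41*p/2 + 35/2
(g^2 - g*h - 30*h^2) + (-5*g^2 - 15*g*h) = -4*g^2 - 16*g*h - 30*h^2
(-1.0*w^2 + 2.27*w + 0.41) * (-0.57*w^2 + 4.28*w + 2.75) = 0.57*w^4 - 5.5739*w^3 + 6.7319*w^2 + 7.9973*w + 1.1275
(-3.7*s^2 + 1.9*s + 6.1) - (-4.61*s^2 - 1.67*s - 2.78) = 0.91*s^2 + 3.57*s + 8.88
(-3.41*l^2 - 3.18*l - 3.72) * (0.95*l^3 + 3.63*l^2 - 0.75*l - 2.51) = -3.2395*l^5 - 15.3993*l^4 - 12.5199*l^3 - 2.5595*l^2 + 10.7718*l + 9.3372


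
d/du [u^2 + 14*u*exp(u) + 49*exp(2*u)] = 14*u*exp(u) + 2*u + 98*exp(2*u) + 14*exp(u)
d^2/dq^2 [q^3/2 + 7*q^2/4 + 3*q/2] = 3*q + 7/2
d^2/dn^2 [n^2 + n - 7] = 2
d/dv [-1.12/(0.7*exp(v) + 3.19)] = 0.784*exp(v)/(0.7*exp(v) + 3.19)^2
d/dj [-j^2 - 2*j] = -2*j - 2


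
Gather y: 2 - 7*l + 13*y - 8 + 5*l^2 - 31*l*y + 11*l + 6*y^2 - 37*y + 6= 5*l^2 + 4*l + 6*y^2 + y*(-31*l - 24)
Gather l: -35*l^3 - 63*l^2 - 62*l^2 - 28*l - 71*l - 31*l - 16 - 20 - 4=-35*l^3 - 125*l^2 - 130*l - 40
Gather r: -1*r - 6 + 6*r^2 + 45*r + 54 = 6*r^2 + 44*r + 48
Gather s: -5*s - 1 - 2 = -5*s - 3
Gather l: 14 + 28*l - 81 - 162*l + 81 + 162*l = 28*l + 14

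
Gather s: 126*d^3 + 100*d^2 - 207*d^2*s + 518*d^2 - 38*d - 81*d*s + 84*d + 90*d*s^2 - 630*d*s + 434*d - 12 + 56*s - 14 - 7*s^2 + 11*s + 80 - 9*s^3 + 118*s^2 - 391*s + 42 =126*d^3 + 618*d^2 + 480*d - 9*s^3 + s^2*(90*d + 111) + s*(-207*d^2 - 711*d - 324) + 96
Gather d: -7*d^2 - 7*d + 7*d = -7*d^2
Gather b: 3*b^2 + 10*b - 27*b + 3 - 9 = 3*b^2 - 17*b - 6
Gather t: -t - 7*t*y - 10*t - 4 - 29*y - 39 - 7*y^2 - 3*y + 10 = t*(-7*y - 11) - 7*y^2 - 32*y - 33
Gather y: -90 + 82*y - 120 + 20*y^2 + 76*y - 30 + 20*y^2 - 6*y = 40*y^2 + 152*y - 240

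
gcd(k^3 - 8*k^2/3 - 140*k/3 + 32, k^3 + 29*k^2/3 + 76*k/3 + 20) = k + 6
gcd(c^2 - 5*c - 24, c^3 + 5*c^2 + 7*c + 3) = c + 3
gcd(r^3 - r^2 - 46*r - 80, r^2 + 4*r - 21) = 1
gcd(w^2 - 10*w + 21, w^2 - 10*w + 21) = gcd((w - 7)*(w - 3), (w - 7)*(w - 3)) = w^2 - 10*w + 21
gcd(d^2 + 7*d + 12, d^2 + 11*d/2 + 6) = d + 4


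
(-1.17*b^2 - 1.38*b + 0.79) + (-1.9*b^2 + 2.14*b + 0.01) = -3.07*b^2 + 0.76*b + 0.8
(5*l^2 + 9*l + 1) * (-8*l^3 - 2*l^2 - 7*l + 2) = -40*l^5 - 82*l^4 - 61*l^3 - 55*l^2 + 11*l + 2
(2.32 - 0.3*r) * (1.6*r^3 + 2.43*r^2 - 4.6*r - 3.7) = -0.48*r^4 + 2.983*r^3 + 7.0176*r^2 - 9.562*r - 8.584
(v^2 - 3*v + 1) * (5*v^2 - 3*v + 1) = 5*v^4 - 18*v^3 + 15*v^2 - 6*v + 1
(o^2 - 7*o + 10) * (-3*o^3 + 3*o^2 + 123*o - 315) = -3*o^5 + 24*o^4 + 72*o^3 - 1146*o^2 + 3435*o - 3150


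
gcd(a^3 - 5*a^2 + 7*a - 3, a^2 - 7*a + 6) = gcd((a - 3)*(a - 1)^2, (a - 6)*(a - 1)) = a - 1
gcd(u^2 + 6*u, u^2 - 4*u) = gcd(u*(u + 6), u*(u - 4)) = u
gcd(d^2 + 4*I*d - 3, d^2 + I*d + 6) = d + 3*I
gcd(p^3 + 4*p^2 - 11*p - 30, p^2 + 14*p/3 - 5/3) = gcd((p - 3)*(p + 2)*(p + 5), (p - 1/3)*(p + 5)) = p + 5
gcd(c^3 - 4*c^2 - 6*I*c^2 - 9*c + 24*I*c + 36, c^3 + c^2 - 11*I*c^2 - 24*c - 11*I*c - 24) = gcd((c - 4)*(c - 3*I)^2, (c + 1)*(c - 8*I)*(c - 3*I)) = c - 3*I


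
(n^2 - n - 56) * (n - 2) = n^3 - 3*n^2 - 54*n + 112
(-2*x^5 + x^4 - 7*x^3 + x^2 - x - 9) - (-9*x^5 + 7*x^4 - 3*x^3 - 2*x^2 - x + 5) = 7*x^5 - 6*x^4 - 4*x^3 + 3*x^2 - 14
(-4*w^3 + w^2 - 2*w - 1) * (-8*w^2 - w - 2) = 32*w^5 - 4*w^4 + 23*w^3 + 8*w^2 + 5*w + 2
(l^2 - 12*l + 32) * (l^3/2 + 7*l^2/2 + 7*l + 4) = l^5/2 - 5*l^4/2 - 19*l^3 + 32*l^2 + 176*l + 128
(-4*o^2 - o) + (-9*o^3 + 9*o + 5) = -9*o^3 - 4*o^2 + 8*o + 5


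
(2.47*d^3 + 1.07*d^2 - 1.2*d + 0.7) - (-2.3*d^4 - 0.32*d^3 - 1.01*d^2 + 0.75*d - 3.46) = 2.3*d^4 + 2.79*d^3 + 2.08*d^2 - 1.95*d + 4.16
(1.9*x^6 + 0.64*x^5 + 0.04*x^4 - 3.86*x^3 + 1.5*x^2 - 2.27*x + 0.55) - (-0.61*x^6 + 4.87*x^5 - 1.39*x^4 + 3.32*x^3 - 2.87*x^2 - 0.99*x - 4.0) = 2.51*x^6 - 4.23*x^5 + 1.43*x^4 - 7.18*x^3 + 4.37*x^2 - 1.28*x + 4.55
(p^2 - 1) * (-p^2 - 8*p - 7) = -p^4 - 8*p^3 - 6*p^2 + 8*p + 7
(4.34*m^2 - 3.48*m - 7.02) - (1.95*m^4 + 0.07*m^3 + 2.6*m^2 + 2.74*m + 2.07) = -1.95*m^4 - 0.07*m^3 + 1.74*m^2 - 6.22*m - 9.09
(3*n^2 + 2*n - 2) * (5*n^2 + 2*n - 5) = 15*n^4 + 16*n^3 - 21*n^2 - 14*n + 10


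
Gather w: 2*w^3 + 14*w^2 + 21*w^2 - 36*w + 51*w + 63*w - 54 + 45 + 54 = 2*w^3 + 35*w^2 + 78*w + 45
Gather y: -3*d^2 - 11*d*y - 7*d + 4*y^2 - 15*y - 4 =-3*d^2 - 7*d + 4*y^2 + y*(-11*d - 15) - 4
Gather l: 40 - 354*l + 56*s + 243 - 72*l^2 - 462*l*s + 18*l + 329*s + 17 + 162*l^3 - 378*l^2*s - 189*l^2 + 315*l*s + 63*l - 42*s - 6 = 162*l^3 + l^2*(-378*s - 261) + l*(-147*s - 273) + 343*s + 294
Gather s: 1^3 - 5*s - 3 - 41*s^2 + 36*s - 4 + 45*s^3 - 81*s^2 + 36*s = 45*s^3 - 122*s^2 + 67*s - 6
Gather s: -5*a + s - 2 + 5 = -5*a + s + 3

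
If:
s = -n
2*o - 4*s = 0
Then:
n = -s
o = 2*s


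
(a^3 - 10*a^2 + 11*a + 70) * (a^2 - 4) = a^5 - 10*a^4 + 7*a^3 + 110*a^2 - 44*a - 280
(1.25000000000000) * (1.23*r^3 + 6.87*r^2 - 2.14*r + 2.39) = 1.5375*r^3 + 8.5875*r^2 - 2.675*r + 2.9875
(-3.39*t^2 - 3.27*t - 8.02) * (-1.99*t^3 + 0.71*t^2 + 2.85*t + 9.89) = 6.7461*t^5 + 4.1004*t^4 + 3.9766*t^3 - 48.5408*t^2 - 55.1973*t - 79.3178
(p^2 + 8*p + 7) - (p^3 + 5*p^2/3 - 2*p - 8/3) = -p^3 - 2*p^2/3 + 10*p + 29/3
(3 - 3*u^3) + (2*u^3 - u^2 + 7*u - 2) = -u^3 - u^2 + 7*u + 1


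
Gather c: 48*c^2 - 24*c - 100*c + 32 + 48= 48*c^2 - 124*c + 80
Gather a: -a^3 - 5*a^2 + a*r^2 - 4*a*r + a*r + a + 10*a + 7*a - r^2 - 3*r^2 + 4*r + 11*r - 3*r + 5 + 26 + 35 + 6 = -a^3 - 5*a^2 + a*(r^2 - 3*r + 18) - 4*r^2 + 12*r + 72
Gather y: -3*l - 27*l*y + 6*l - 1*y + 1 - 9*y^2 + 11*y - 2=3*l - 9*y^2 + y*(10 - 27*l) - 1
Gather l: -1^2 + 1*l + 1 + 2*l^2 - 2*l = 2*l^2 - l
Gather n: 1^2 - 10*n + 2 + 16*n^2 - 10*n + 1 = 16*n^2 - 20*n + 4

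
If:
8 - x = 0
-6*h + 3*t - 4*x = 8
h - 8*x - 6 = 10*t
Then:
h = -610/57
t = -460/57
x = 8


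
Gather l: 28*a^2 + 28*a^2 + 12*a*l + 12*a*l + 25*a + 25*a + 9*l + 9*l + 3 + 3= 56*a^2 + 50*a + l*(24*a + 18) + 6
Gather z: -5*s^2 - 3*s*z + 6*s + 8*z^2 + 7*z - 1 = -5*s^2 + 6*s + 8*z^2 + z*(7 - 3*s) - 1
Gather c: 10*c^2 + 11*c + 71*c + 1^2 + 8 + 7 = 10*c^2 + 82*c + 16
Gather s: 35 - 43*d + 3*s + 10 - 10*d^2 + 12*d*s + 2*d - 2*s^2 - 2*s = -10*d^2 - 41*d - 2*s^2 + s*(12*d + 1) + 45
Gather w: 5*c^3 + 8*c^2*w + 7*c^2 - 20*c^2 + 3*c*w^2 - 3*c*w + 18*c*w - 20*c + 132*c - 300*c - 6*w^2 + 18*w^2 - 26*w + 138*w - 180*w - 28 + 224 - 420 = 5*c^3 - 13*c^2 - 188*c + w^2*(3*c + 12) + w*(8*c^2 + 15*c - 68) - 224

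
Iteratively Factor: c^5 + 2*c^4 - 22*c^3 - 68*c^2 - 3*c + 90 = (c - 1)*(c^4 + 3*c^3 - 19*c^2 - 87*c - 90) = (c - 1)*(c + 3)*(c^3 - 19*c - 30) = (c - 1)*(c + 2)*(c + 3)*(c^2 - 2*c - 15) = (c - 1)*(c + 2)*(c + 3)^2*(c - 5)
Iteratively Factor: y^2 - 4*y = (y)*(y - 4)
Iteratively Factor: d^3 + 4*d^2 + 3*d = (d)*(d^2 + 4*d + 3) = d*(d + 1)*(d + 3)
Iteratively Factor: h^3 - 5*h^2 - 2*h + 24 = (h - 4)*(h^2 - h - 6) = (h - 4)*(h - 3)*(h + 2)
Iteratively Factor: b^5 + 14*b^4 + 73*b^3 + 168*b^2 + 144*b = (b + 4)*(b^4 + 10*b^3 + 33*b^2 + 36*b) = (b + 4)^2*(b^3 + 6*b^2 + 9*b) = (b + 3)*(b + 4)^2*(b^2 + 3*b) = b*(b + 3)*(b + 4)^2*(b + 3)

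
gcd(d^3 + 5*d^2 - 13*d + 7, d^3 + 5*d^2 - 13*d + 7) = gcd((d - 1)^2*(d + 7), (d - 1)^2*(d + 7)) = d^3 + 5*d^2 - 13*d + 7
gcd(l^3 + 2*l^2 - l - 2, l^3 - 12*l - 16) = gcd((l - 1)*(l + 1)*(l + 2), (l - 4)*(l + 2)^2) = l + 2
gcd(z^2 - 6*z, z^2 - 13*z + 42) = z - 6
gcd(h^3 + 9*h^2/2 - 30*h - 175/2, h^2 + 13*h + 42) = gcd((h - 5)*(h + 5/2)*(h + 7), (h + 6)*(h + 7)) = h + 7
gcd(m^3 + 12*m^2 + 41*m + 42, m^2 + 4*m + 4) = m + 2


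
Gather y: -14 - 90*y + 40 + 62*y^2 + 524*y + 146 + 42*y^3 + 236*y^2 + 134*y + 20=42*y^3 + 298*y^2 + 568*y + 192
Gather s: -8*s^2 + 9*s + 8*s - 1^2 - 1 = -8*s^2 + 17*s - 2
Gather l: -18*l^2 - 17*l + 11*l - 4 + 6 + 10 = -18*l^2 - 6*l + 12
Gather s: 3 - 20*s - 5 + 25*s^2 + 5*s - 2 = 25*s^2 - 15*s - 4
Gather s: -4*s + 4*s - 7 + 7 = 0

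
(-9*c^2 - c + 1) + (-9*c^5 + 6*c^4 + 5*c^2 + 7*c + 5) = -9*c^5 + 6*c^4 - 4*c^2 + 6*c + 6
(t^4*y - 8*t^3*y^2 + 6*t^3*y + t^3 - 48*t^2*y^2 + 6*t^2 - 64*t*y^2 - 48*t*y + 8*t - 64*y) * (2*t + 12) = 2*t^5*y - 16*t^4*y^2 + 24*t^4*y + 2*t^4 - 192*t^3*y^2 + 72*t^3*y + 24*t^3 - 704*t^2*y^2 - 96*t^2*y + 88*t^2 - 768*t*y^2 - 704*t*y + 96*t - 768*y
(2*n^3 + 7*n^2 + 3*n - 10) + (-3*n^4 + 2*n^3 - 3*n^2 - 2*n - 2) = -3*n^4 + 4*n^3 + 4*n^2 + n - 12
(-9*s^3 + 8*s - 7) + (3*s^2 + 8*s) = -9*s^3 + 3*s^2 + 16*s - 7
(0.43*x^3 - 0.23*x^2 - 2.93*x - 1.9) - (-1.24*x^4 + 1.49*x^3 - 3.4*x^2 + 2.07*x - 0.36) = 1.24*x^4 - 1.06*x^3 + 3.17*x^2 - 5.0*x - 1.54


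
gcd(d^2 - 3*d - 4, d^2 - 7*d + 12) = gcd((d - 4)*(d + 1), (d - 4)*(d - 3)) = d - 4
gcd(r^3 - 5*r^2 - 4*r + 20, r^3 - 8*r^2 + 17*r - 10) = r^2 - 7*r + 10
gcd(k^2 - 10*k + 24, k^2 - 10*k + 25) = 1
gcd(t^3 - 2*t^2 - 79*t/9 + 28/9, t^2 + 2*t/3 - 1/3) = t - 1/3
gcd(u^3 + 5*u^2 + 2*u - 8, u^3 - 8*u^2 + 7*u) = u - 1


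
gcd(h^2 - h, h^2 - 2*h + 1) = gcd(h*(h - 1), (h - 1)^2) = h - 1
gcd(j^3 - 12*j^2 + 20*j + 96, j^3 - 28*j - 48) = j^2 - 4*j - 12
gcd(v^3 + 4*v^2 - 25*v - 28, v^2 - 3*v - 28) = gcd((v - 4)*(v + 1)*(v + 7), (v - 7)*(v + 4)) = 1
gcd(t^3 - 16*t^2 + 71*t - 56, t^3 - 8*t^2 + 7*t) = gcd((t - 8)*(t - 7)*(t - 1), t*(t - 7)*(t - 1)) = t^2 - 8*t + 7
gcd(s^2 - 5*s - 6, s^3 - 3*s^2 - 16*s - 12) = s^2 - 5*s - 6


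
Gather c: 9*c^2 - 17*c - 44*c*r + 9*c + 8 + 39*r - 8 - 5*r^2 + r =9*c^2 + c*(-44*r - 8) - 5*r^2 + 40*r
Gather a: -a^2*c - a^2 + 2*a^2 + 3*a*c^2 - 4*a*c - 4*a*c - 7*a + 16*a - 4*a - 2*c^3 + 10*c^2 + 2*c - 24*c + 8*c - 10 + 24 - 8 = a^2*(1 - c) + a*(3*c^2 - 8*c + 5) - 2*c^3 + 10*c^2 - 14*c + 6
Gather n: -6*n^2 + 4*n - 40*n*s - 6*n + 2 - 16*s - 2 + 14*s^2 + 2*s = -6*n^2 + n*(-40*s - 2) + 14*s^2 - 14*s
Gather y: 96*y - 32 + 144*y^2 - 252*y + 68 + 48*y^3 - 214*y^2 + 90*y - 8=48*y^3 - 70*y^2 - 66*y + 28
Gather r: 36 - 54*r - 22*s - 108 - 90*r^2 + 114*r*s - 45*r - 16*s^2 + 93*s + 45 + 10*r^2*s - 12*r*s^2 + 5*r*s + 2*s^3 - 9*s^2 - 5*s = r^2*(10*s - 90) + r*(-12*s^2 + 119*s - 99) + 2*s^3 - 25*s^2 + 66*s - 27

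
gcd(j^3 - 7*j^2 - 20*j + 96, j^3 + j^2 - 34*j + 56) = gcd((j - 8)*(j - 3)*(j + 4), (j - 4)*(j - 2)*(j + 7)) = 1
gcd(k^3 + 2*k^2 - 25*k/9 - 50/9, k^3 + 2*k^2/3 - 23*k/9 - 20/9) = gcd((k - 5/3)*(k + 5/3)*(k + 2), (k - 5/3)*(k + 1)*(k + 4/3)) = k - 5/3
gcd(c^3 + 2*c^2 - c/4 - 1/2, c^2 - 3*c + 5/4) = c - 1/2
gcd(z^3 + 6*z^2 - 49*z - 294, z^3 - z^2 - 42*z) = z^2 - z - 42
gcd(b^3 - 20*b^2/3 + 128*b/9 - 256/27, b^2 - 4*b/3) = b - 4/3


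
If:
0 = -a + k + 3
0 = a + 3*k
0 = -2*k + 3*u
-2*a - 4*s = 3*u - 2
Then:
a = 9/4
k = -3/4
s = -1/4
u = -1/2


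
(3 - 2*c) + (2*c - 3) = 0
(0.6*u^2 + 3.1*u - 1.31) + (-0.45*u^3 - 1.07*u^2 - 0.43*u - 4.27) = -0.45*u^3 - 0.47*u^2 + 2.67*u - 5.58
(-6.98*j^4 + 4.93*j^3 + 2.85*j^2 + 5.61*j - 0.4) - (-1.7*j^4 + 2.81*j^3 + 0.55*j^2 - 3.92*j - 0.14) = -5.28*j^4 + 2.12*j^3 + 2.3*j^2 + 9.53*j - 0.26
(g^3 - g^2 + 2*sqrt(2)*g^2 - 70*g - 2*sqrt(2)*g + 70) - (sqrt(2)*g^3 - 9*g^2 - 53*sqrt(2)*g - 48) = -sqrt(2)*g^3 + g^3 + 2*sqrt(2)*g^2 + 8*g^2 - 70*g + 51*sqrt(2)*g + 118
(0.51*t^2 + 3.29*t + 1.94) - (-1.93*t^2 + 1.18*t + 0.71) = 2.44*t^2 + 2.11*t + 1.23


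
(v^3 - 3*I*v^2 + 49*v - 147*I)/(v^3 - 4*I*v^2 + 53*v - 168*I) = (v - 7*I)/(v - 8*I)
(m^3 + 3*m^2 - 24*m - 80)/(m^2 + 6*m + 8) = (m^2 - m - 20)/(m + 2)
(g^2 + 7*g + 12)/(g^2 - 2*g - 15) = (g + 4)/(g - 5)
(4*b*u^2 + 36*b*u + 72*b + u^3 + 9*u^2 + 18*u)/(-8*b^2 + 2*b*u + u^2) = (u^2 + 9*u + 18)/(-2*b + u)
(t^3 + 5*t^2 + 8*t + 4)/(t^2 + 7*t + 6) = (t^2 + 4*t + 4)/(t + 6)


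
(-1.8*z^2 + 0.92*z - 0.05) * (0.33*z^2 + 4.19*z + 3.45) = -0.594*z^4 - 7.2384*z^3 - 2.3717*z^2 + 2.9645*z - 0.1725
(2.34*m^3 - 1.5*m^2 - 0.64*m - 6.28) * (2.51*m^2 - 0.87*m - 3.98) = 5.8734*m^5 - 5.8008*m^4 - 9.6146*m^3 - 9.236*m^2 + 8.0108*m + 24.9944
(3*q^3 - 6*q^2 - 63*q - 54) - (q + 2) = 3*q^3 - 6*q^2 - 64*q - 56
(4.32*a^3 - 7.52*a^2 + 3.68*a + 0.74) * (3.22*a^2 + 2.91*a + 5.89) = 13.9104*a^5 - 11.6432*a^4 + 15.4112*a^3 - 31.2012*a^2 + 23.8286*a + 4.3586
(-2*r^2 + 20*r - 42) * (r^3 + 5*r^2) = -2*r^5 + 10*r^4 + 58*r^3 - 210*r^2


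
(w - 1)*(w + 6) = w^2 + 5*w - 6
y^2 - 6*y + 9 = (y - 3)^2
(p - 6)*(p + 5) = p^2 - p - 30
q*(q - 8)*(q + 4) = q^3 - 4*q^2 - 32*q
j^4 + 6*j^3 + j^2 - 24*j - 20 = (j - 2)*(j + 1)*(j + 2)*(j + 5)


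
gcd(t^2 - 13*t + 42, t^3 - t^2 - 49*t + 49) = t - 7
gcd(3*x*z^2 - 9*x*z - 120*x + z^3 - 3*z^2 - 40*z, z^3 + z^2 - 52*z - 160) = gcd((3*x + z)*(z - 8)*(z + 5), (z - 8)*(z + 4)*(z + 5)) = z^2 - 3*z - 40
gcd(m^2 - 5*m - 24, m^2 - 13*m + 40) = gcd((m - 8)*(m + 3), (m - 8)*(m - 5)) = m - 8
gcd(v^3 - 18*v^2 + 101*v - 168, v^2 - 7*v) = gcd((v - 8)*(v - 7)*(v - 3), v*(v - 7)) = v - 7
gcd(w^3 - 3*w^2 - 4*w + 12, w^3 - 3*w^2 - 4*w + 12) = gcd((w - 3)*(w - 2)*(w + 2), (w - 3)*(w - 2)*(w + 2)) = w^3 - 3*w^2 - 4*w + 12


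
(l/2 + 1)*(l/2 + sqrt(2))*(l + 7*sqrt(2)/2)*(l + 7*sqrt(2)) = l^4/4 + l^3/2 + 25*sqrt(2)*l^3/8 + 25*sqrt(2)*l^2/4 + 91*l^2/4 + 49*sqrt(2)*l/2 + 91*l/2 + 49*sqrt(2)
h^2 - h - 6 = (h - 3)*(h + 2)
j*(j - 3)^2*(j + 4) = j^4 - 2*j^3 - 15*j^2 + 36*j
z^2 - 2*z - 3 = (z - 3)*(z + 1)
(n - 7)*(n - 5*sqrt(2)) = n^2 - 5*sqrt(2)*n - 7*n + 35*sqrt(2)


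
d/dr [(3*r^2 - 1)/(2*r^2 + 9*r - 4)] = (27*r^2 - 20*r + 9)/(4*r^4 + 36*r^3 + 65*r^2 - 72*r + 16)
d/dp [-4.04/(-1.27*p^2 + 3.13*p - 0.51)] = (12.6452 - 10.2616*p)/(1.27*p^2 - 3.13*p + 0.51)^2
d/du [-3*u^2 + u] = 1 - 6*u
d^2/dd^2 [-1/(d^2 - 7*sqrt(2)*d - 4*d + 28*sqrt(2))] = 2*(d^2 - 7*sqrt(2)*d - 4*d - (-2*d + 4 + 7*sqrt(2))^2 + 28*sqrt(2))/(d^2 - 7*sqrt(2)*d - 4*d + 28*sqrt(2))^3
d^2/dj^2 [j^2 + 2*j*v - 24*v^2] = 2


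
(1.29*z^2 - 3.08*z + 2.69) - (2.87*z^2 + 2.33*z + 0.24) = -1.58*z^2 - 5.41*z + 2.45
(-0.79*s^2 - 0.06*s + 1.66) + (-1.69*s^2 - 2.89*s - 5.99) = -2.48*s^2 - 2.95*s - 4.33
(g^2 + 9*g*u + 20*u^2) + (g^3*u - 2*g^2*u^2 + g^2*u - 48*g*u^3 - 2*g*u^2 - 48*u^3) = g^3*u - 2*g^2*u^2 + g^2*u + g^2 - 48*g*u^3 - 2*g*u^2 + 9*g*u - 48*u^3 + 20*u^2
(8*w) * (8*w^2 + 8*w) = 64*w^3 + 64*w^2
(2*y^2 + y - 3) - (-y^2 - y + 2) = 3*y^2 + 2*y - 5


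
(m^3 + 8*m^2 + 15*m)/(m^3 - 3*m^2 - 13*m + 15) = m*(m + 5)/(m^2 - 6*m + 5)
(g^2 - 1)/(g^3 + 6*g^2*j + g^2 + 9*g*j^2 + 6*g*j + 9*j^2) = (g - 1)/(g^2 + 6*g*j + 9*j^2)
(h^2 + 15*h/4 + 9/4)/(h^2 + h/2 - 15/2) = (4*h + 3)/(2*(2*h - 5))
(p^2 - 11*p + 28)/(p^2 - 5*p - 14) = (p - 4)/(p + 2)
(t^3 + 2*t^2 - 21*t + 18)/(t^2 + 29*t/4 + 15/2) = 4*(t^2 - 4*t + 3)/(4*t + 5)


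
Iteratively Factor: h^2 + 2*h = (h)*(h + 2)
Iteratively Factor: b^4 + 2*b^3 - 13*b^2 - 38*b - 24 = (b + 1)*(b^3 + b^2 - 14*b - 24) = (b + 1)*(b + 3)*(b^2 - 2*b - 8) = (b + 1)*(b + 2)*(b + 3)*(b - 4)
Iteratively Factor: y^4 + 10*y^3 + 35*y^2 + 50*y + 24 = (y + 3)*(y^3 + 7*y^2 + 14*y + 8) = (y + 3)*(y + 4)*(y^2 + 3*y + 2) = (y + 1)*(y + 3)*(y + 4)*(y + 2)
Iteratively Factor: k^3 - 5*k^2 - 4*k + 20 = (k + 2)*(k^2 - 7*k + 10) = (k - 5)*(k + 2)*(k - 2)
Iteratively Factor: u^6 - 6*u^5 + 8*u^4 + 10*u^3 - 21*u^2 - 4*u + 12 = (u + 1)*(u^5 - 7*u^4 + 15*u^3 - 5*u^2 - 16*u + 12) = (u - 1)*(u + 1)*(u^4 - 6*u^3 + 9*u^2 + 4*u - 12) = (u - 1)*(u + 1)^2*(u^3 - 7*u^2 + 16*u - 12) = (u - 3)*(u - 1)*(u + 1)^2*(u^2 - 4*u + 4) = (u - 3)*(u - 2)*(u - 1)*(u + 1)^2*(u - 2)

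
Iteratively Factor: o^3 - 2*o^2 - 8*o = (o)*(o^2 - 2*o - 8) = o*(o - 4)*(o + 2)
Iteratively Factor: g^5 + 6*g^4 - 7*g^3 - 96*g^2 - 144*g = (g - 4)*(g^4 + 10*g^3 + 33*g^2 + 36*g) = (g - 4)*(g + 4)*(g^3 + 6*g^2 + 9*g) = (g - 4)*(g + 3)*(g + 4)*(g^2 + 3*g) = (g - 4)*(g + 3)^2*(g + 4)*(g)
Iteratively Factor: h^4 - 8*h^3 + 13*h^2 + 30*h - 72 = (h - 3)*(h^3 - 5*h^2 - 2*h + 24) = (h - 4)*(h - 3)*(h^2 - h - 6) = (h - 4)*(h - 3)^2*(h + 2)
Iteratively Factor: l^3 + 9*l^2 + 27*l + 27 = (l + 3)*(l^2 + 6*l + 9) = (l + 3)^2*(l + 3)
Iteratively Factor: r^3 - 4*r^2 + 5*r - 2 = (r - 1)*(r^2 - 3*r + 2) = (r - 1)^2*(r - 2)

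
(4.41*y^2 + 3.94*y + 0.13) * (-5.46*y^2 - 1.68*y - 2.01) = -24.0786*y^4 - 28.9212*y^3 - 16.1931*y^2 - 8.1378*y - 0.2613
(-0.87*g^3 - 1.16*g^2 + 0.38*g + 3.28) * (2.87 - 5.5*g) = 4.785*g^4 + 3.8831*g^3 - 5.4192*g^2 - 16.9494*g + 9.4136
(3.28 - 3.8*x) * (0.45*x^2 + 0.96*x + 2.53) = -1.71*x^3 - 2.172*x^2 - 6.4652*x + 8.2984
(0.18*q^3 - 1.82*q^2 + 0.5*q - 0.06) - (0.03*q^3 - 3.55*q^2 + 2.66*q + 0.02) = 0.15*q^3 + 1.73*q^2 - 2.16*q - 0.08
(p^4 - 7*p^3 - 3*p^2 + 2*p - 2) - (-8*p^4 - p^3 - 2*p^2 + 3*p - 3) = 9*p^4 - 6*p^3 - p^2 - p + 1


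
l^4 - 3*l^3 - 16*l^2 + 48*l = l*(l - 4)*(l - 3)*(l + 4)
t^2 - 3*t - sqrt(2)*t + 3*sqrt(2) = (t - 3)*(t - sqrt(2))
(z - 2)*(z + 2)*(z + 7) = z^3 + 7*z^2 - 4*z - 28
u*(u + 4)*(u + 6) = u^3 + 10*u^2 + 24*u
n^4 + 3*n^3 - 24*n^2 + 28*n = n*(n - 2)^2*(n + 7)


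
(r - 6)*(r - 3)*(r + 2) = r^3 - 7*r^2 + 36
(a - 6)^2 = a^2 - 12*a + 36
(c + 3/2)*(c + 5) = c^2 + 13*c/2 + 15/2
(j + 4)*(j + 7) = j^2 + 11*j + 28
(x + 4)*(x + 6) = x^2 + 10*x + 24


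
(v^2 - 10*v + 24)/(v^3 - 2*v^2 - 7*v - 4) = (v - 6)/(v^2 + 2*v + 1)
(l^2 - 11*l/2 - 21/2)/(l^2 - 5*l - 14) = (l + 3/2)/(l + 2)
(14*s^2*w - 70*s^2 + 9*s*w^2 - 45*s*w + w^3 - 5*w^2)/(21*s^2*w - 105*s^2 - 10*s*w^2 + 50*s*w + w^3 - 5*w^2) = (14*s^2 + 9*s*w + w^2)/(21*s^2 - 10*s*w + w^2)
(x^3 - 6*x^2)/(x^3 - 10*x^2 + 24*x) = x/(x - 4)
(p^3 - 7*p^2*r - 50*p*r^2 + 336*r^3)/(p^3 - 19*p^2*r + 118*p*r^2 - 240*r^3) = (p + 7*r)/(p - 5*r)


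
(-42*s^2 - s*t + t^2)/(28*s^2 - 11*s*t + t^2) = (-6*s - t)/(4*s - t)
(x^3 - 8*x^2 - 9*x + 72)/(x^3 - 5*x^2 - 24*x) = (x - 3)/x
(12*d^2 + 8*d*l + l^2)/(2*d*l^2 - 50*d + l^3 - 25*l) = (6*d + l)/(l^2 - 25)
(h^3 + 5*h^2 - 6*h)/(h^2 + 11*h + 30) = h*(h - 1)/(h + 5)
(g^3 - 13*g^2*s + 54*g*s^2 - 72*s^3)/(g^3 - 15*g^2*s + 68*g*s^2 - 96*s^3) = (-g + 6*s)/(-g + 8*s)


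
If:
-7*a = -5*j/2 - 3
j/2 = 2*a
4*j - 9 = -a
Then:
No Solution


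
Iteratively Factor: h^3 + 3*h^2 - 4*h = (h - 1)*(h^2 + 4*h) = (h - 1)*(h + 4)*(h)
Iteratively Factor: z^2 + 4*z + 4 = (z + 2)*(z + 2)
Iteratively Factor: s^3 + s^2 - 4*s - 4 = (s + 1)*(s^2 - 4) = (s + 1)*(s + 2)*(s - 2)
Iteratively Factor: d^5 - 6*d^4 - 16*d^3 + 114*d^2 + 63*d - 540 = (d + 3)*(d^4 - 9*d^3 + 11*d^2 + 81*d - 180) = (d - 4)*(d + 3)*(d^3 - 5*d^2 - 9*d + 45) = (d - 4)*(d - 3)*(d + 3)*(d^2 - 2*d - 15) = (d - 4)*(d - 3)*(d + 3)^2*(d - 5)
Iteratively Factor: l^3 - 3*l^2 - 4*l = (l)*(l^2 - 3*l - 4) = l*(l + 1)*(l - 4)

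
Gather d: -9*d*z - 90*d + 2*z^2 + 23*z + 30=d*(-9*z - 90) + 2*z^2 + 23*z + 30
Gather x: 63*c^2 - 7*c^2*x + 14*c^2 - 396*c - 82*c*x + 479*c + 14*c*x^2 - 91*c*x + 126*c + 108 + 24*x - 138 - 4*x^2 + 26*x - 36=77*c^2 + 209*c + x^2*(14*c - 4) + x*(-7*c^2 - 173*c + 50) - 66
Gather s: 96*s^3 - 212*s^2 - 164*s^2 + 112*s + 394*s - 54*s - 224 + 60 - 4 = 96*s^3 - 376*s^2 + 452*s - 168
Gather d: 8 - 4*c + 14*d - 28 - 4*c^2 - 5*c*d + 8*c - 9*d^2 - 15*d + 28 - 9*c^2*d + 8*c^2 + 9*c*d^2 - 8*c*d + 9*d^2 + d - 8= 4*c^2 + 9*c*d^2 + 4*c + d*(-9*c^2 - 13*c)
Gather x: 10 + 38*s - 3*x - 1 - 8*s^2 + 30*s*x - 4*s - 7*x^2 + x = -8*s^2 + 34*s - 7*x^2 + x*(30*s - 2) + 9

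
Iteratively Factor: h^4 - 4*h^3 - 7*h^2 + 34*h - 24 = (h - 1)*(h^3 - 3*h^2 - 10*h + 24) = (h - 1)*(h + 3)*(h^2 - 6*h + 8) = (h - 4)*(h - 1)*(h + 3)*(h - 2)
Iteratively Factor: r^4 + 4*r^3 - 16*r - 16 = (r - 2)*(r^3 + 6*r^2 + 12*r + 8) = (r - 2)*(r + 2)*(r^2 + 4*r + 4) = (r - 2)*(r + 2)^2*(r + 2)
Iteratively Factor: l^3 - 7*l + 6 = (l + 3)*(l^2 - 3*l + 2) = (l - 1)*(l + 3)*(l - 2)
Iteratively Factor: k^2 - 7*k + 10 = (k - 2)*(k - 5)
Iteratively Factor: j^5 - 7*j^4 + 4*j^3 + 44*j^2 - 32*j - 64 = (j - 4)*(j^4 - 3*j^3 - 8*j^2 + 12*j + 16) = (j - 4)*(j + 1)*(j^3 - 4*j^2 - 4*j + 16) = (j - 4)*(j - 2)*(j + 1)*(j^2 - 2*j - 8) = (j - 4)^2*(j - 2)*(j + 1)*(j + 2)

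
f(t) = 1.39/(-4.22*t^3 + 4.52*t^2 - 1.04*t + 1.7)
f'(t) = 1.39*(12.66*t^2 - 9.04*t + 1.04)/(-4.22*t^3 + 4.52*t^2 - 1.04*t + 1.7)^2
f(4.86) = -0.00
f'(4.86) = 0.00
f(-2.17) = 0.02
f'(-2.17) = 0.02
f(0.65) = 0.78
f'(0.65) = 0.23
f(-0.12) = 0.73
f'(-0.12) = 0.89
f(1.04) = 1.83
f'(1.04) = 12.82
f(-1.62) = 0.04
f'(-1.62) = 0.06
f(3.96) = -0.01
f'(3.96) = 0.01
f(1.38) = -0.63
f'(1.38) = 3.58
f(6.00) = -0.00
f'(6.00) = 0.00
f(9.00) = -0.00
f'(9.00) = 0.00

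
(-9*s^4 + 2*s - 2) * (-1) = 9*s^4 - 2*s + 2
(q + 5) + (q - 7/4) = 2*q + 13/4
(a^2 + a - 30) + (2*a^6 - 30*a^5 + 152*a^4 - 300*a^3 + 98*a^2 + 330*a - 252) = 2*a^6 - 30*a^5 + 152*a^4 - 300*a^3 + 99*a^2 + 331*a - 282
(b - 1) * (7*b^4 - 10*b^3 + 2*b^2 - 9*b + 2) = 7*b^5 - 17*b^4 + 12*b^3 - 11*b^2 + 11*b - 2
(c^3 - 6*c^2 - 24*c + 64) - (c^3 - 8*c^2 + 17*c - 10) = 2*c^2 - 41*c + 74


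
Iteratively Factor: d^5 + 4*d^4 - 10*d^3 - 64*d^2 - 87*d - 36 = (d - 4)*(d^4 + 8*d^3 + 22*d^2 + 24*d + 9) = (d - 4)*(d + 1)*(d^3 + 7*d^2 + 15*d + 9) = (d - 4)*(d + 1)^2*(d^2 + 6*d + 9) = (d - 4)*(d + 1)^2*(d + 3)*(d + 3)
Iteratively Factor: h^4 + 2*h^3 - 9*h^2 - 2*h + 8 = (h + 1)*(h^3 + h^2 - 10*h + 8) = (h + 1)*(h + 4)*(h^2 - 3*h + 2) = (h - 1)*(h + 1)*(h + 4)*(h - 2)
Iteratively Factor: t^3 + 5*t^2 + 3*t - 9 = (t + 3)*(t^2 + 2*t - 3) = (t + 3)^2*(t - 1)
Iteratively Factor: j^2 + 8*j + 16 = (j + 4)*(j + 4)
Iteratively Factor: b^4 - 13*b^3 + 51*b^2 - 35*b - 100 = (b - 4)*(b^3 - 9*b^2 + 15*b + 25) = (b - 4)*(b + 1)*(b^2 - 10*b + 25) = (b - 5)*(b - 4)*(b + 1)*(b - 5)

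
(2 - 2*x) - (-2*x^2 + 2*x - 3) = 2*x^2 - 4*x + 5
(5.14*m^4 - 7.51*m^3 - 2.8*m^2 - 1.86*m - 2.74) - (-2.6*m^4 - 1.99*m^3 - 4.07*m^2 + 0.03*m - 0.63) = 7.74*m^4 - 5.52*m^3 + 1.27*m^2 - 1.89*m - 2.11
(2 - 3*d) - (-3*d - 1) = 3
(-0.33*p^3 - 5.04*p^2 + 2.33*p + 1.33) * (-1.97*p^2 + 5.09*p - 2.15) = 0.6501*p^5 + 8.2491*p^4 - 29.5342*p^3 + 20.0756*p^2 + 1.7602*p - 2.8595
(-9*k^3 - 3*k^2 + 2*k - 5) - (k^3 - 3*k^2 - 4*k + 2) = -10*k^3 + 6*k - 7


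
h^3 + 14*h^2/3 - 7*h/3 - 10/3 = (h - 1)*(h + 2/3)*(h + 5)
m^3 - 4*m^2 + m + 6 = (m - 3)*(m - 2)*(m + 1)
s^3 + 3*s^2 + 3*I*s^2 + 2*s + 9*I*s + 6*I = (s + 1)*(s + 2)*(s + 3*I)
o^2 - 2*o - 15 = (o - 5)*(o + 3)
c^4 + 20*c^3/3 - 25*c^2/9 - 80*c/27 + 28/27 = (c - 2/3)*(c - 1/3)*(c + 2/3)*(c + 7)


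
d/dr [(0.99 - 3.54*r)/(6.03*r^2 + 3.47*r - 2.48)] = (21.3462*r^2 - 11.9394*r + 5.3439)/(36.3609*r^4 + 41.8482*r^3 - 17.8679*r^2 - 17.2112*r + 6.1504)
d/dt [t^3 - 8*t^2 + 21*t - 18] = 3*t^2 - 16*t + 21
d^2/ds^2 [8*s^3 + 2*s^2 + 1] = 48*s + 4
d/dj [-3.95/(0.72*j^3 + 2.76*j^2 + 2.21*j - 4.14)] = (8.532*j^2 + 21.804*j + 8.7295)/(0.72*j^3 + 2.76*j^2 + 2.21*j - 4.14)^2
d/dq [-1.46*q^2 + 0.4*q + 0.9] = 0.4 - 2.92*q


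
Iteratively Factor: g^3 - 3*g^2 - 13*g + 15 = (g + 3)*(g^2 - 6*g + 5) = (g - 1)*(g + 3)*(g - 5)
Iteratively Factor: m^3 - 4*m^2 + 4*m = (m - 2)*(m^2 - 2*m) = m*(m - 2)*(m - 2)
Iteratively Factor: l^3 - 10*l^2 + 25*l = (l)*(l^2 - 10*l + 25) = l*(l - 5)*(l - 5)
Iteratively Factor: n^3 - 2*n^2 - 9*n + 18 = (n - 2)*(n^2 - 9) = (n - 2)*(n + 3)*(n - 3)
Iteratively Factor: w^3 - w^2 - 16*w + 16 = (w - 4)*(w^2 + 3*w - 4) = (w - 4)*(w - 1)*(w + 4)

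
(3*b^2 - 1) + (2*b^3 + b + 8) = 2*b^3 + 3*b^2 + b + 7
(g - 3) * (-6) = 18 - 6*g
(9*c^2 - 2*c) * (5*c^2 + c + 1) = 45*c^4 - c^3 + 7*c^2 - 2*c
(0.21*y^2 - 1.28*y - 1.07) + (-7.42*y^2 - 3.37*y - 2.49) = -7.21*y^2 - 4.65*y - 3.56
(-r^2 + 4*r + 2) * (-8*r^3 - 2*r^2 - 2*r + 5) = 8*r^5 - 30*r^4 - 22*r^3 - 17*r^2 + 16*r + 10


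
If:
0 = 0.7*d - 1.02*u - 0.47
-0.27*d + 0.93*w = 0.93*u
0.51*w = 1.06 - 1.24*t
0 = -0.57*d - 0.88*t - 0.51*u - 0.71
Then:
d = -2.46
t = 2.03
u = -2.15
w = -2.86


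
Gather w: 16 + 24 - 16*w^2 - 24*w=-16*w^2 - 24*w + 40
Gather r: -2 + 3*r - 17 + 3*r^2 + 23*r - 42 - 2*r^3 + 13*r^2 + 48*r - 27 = -2*r^3 + 16*r^2 + 74*r - 88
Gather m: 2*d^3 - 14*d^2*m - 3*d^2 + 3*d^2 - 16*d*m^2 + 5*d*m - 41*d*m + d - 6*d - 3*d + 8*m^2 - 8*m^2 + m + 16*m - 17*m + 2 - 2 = 2*d^3 - 16*d*m^2 - 8*d + m*(-14*d^2 - 36*d)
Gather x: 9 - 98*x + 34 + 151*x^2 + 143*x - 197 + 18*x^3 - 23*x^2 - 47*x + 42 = 18*x^3 + 128*x^2 - 2*x - 112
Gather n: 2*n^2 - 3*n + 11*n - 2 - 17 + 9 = 2*n^2 + 8*n - 10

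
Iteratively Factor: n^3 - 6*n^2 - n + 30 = (n - 3)*(n^2 - 3*n - 10) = (n - 3)*(n + 2)*(n - 5)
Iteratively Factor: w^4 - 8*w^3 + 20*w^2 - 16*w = (w - 2)*(w^3 - 6*w^2 + 8*w) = (w - 2)^2*(w^2 - 4*w) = (w - 4)*(w - 2)^2*(w)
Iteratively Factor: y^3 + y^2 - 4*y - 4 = (y + 2)*(y^2 - y - 2) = (y + 1)*(y + 2)*(y - 2)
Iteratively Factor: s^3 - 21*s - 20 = (s + 1)*(s^2 - s - 20) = (s - 5)*(s + 1)*(s + 4)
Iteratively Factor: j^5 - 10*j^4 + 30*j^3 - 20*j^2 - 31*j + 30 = (j - 2)*(j^4 - 8*j^3 + 14*j^2 + 8*j - 15) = (j - 3)*(j - 2)*(j^3 - 5*j^2 - j + 5) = (j - 3)*(j - 2)*(j - 1)*(j^2 - 4*j - 5) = (j - 3)*(j - 2)*(j - 1)*(j + 1)*(j - 5)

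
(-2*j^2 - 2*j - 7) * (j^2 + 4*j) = -2*j^4 - 10*j^3 - 15*j^2 - 28*j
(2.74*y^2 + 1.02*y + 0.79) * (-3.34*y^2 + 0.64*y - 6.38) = -9.1516*y^4 - 1.6532*y^3 - 19.467*y^2 - 6.002*y - 5.0402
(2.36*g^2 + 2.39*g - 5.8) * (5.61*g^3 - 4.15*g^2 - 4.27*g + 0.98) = 13.2396*g^5 + 3.6139*g^4 - 52.5337*g^3 + 16.1775*g^2 + 27.1082*g - 5.684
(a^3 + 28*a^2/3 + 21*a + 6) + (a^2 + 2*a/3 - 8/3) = a^3 + 31*a^2/3 + 65*a/3 + 10/3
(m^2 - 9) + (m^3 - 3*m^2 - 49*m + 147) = m^3 - 2*m^2 - 49*m + 138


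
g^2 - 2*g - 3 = (g - 3)*(g + 1)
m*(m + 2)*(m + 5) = m^3 + 7*m^2 + 10*m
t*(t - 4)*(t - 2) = t^3 - 6*t^2 + 8*t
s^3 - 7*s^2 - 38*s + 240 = (s - 8)*(s - 5)*(s + 6)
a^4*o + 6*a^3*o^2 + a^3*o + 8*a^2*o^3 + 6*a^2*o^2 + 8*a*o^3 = a*(a + 2*o)*(a + 4*o)*(a*o + o)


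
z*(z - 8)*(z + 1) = z^3 - 7*z^2 - 8*z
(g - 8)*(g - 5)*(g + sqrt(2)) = g^3 - 13*g^2 + sqrt(2)*g^2 - 13*sqrt(2)*g + 40*g + 40*sqrt(2)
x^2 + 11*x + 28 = (x + 4)*(x + 7)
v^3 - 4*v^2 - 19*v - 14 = (v - 7)*(v + 1)*(v + 2)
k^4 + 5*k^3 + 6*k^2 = k^2*(k + 2)*(k + 3)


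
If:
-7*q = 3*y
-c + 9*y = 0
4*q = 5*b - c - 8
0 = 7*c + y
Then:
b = 8/5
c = 0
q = 0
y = 0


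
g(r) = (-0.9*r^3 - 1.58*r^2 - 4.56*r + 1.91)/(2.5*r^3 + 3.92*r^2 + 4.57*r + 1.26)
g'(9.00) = 0.00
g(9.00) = -0.38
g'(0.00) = -9.12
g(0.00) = 1.52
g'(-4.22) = -0.06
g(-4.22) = -0.45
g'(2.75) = 0.02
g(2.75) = -0.43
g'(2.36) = 0.02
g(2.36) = -0.44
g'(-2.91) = -0.21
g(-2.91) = -0.59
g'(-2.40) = -0.42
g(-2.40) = -0.75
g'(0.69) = -0.52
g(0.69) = -0.32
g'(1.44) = -0.02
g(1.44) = -0.45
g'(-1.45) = -1.97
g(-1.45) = -1.67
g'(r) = (-7.5*r^2 - 7.84*r - 4.57)*(-0.9*r^3 - 1.58*r^2 - 4.56*r + 1.91)/(2.5*r^3 + 3.92*r^2 + 4.57*r + 1.26)^2 + (-2.7*r^2 - 3.16*r - 4.56)/(2.5*r^3 + 3.92*r^2 + 4.57*r + 1.26)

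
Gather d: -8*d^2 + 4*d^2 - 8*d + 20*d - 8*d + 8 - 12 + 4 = -4*d^2 + 4*d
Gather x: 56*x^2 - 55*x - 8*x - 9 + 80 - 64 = 56*x^2 - 63*x + 7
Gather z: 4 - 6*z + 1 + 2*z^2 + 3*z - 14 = 2*z^2 - 3*z - 9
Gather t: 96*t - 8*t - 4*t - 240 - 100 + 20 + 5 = 84*t - 315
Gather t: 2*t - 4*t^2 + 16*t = -4*t^2 + 18*t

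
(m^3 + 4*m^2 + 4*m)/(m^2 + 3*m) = (m^2 + 4*m + 4)/(m + 3)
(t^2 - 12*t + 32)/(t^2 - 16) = (t - 8)/(t + 4)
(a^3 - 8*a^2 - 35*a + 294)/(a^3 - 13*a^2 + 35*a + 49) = (a + 6)/(a + 1)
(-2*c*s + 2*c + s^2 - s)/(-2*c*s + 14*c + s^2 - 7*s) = (s - 1)/(s - 7)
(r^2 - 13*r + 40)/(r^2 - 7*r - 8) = (r - 5)/(r + 1)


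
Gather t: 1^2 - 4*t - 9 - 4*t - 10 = -8*t - 18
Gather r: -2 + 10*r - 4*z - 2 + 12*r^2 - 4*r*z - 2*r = 12*r^2 + r*(8 - 4*z) - 4*z - 4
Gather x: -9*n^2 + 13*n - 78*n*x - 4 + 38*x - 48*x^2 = -9*n^2 + 13*n - 48*x^2 + x*(38 - 78*n) - 4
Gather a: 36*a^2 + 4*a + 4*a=36*a^2 + 8*a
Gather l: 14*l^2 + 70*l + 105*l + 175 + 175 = 14*l^2 + 175*l + 350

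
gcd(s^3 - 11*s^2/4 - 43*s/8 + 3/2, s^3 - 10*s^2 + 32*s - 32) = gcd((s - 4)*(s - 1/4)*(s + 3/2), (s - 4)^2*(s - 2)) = s - 4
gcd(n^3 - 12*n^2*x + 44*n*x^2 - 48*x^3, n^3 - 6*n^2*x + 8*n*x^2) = n^2 - 6*n*x + 8*x^2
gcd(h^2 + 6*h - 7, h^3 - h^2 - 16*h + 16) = h - 1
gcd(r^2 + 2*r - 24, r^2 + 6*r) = r + 6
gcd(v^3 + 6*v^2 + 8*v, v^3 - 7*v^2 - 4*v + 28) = v + 2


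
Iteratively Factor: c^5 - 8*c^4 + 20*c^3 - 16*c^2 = (c - 4)*(c^4 - 4*c^3 + 4*c^2) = c*(c - 4)*(c^3 - 4*c^2 + 4*c) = c*(c - 4)*(c - 2)*(c^2 - 2*c) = c*(c - 4)*(c - 2)^2*(c)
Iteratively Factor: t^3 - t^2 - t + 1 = (t - 1)*(t^2 - 1) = (t - 1)^2*(t + 1)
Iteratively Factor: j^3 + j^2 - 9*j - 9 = (j - 3)*(j^2 + 4*j + 3) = (j - 3)*(j + 3)*(j + 1)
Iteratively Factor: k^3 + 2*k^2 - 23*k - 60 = (k - 5)*(k^2 + 7*k + 12) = (k - 5)*(k + 3)*(k + 4)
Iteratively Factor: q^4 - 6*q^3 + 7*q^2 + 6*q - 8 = (q + 1)*(q^3 - 7*q^2 + 14*q - 8) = (q - 2)*(q + 1)*(q^2 - 5*q + 4) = (q - 2)*(q - 1)*(q + 1)*(q - 4)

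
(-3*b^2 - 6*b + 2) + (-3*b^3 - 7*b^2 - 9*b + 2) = -3*b^3 - 10*b^2 - 15*b + 4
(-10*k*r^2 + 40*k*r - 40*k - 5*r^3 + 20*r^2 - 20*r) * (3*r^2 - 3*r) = -30*k*r^4 + 150*k*r^3 - 240*k*r^2 + 120*k*r - 15*r^5 + 75*r^4 - 120*r^3 + 60*r^2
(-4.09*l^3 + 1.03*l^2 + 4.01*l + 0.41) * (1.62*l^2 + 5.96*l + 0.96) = -6.6258*l^5 - 22.7078*l^4 + 8.7086*l^3 + 25.5526*l^2 + 6.2932*l + 0.3936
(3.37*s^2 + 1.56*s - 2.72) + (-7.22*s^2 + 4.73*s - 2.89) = -3.85*s^2 + 6.29*s - 5.61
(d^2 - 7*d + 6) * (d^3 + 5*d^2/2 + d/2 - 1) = d^5 - 9*d^4/2 - 11*d^3 + 21*d^2/2 + 10*d - 6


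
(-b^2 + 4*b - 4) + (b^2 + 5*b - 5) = 9*b - 9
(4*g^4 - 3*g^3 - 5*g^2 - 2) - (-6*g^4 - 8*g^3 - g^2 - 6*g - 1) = 10*g^4 + 5*g^3 - 4*g^2 + 6*g - 1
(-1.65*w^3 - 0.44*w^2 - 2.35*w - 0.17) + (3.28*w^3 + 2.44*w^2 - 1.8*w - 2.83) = 1.63*w^3 + 2.0*w^2 - 4.15*w - 3.0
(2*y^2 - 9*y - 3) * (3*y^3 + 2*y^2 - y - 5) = 6*y^5 - 23*y^4 - 29*y^3 - 7*y^2 + 48*y + 15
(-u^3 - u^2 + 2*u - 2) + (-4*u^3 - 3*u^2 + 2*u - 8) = -5*u^3 - 4*u^2 + 4*u - 10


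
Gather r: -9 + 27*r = 27*r - 9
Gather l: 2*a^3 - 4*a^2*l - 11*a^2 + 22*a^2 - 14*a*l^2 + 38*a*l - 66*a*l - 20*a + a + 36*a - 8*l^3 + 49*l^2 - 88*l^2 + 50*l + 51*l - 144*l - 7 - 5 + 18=2*a^3 + 11*a^2 + 17*a - 8*l^3 + l^2*(-14*a - 39) + l*(-4*a^2 - 28*a - 43) + 6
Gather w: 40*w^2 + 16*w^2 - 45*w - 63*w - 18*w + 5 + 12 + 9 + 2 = 56*w^2 - 126*w + 28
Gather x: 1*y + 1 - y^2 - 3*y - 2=-y^2 - 2*y - 1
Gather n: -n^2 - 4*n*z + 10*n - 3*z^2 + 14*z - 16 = -n^2 + n*(10 - 4*z) - 3*z^2 + 14*z - 16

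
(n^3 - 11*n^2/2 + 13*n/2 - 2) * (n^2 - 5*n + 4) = n^5 - 21*n^4/2 + 38*n^3 - 113*n^2/2 + 36*n - 8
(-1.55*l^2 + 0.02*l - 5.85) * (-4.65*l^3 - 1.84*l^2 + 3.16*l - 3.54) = 7.2075*l^5 + 2.759*l^4 + 22.2677*l^3 + 16.3142*l^2 - 18.5568*l + 20.709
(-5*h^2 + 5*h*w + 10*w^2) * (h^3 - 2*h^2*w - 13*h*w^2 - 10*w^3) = -5*h^5 + 15*h^4*w + 65*h^3*w^2 - 35*h^2*w^3 - 180*h*w^4 - 100*w^5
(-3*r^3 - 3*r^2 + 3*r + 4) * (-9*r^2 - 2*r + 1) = 27*r^5 + 33*r^4 - 24*r^3 - 45*r^2 - 5*r + 4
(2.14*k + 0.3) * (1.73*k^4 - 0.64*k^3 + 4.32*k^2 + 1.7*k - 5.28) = 3.7022*k^5 - 0.8506*k^4 + 9.0528*k^3 + 4.934*k^2 - 10.7892*k - 1.584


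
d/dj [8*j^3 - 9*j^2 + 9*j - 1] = 24*j^2 - 18*j + 9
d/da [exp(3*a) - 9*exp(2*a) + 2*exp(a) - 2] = (3*exp(2*a) - 18*exp(a) + 2)*exp(a)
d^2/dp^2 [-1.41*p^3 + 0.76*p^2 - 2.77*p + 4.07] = 1.52 - 8.46*p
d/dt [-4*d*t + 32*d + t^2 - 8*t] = -4*d + 2*t - 8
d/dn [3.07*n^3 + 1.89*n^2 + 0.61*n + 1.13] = 9.21*n^2 + 3.78*n + 0.61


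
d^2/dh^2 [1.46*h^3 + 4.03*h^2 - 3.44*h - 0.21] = 8.76*h + 8.06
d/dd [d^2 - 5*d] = 2*d - 5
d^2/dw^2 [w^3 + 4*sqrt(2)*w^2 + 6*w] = 6*w + 8*sqrt(2)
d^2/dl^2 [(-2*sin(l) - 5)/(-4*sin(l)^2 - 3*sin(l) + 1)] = (-32*sin(l)^4 - 264*sin(l)^3 + 100*sin(l)^2 + 249*sin(l) + 142)/((sin(l) + 1)^2*(4*sin(l) - 1)^3)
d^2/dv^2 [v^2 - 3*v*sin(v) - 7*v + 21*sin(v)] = 3*v*sin(v) - 21*sin(v) - 6*cos(v) + 2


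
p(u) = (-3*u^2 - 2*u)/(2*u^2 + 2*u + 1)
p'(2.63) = -0.08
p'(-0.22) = -1.80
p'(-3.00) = -0.01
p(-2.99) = -1.62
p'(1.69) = -0.18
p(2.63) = -1.29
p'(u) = (-6*u - 2)/(2*u^2 + 2*u + 1) + (-4*u - 2)*(-3*u^2 - 2*u)/(2*u^2 + 2*u + 1)^2 = 2*(-u^2 - 3*u - 1)/(4*u^4 + 8*u^3 + 8*u^2 + 4*u + 1)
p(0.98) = -0.99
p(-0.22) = 0.45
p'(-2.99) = -0.01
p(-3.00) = -1.62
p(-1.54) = -1.52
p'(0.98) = -0.41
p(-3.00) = -1.62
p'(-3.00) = -0.01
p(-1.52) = -1.51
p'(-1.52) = 0.38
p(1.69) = -1.18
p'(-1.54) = 0.35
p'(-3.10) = -0.01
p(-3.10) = -1.61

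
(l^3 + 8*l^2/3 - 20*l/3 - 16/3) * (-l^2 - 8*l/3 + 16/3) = -l^5 - 16*l^4/3 + 44*l^3/9 + 112*l^2/3 - 64*l/3 - 256/9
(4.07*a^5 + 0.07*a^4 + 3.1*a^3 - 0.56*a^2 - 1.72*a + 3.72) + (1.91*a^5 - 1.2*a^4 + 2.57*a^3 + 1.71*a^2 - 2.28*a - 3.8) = 5.98*a^5 - 1.13*a^4 + 5.67*a^3 + 1.15*a^2 - 4.0*a - 0.0799999999999996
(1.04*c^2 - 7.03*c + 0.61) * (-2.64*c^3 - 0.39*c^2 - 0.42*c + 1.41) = -2.7456*c^5 + 18.1536*c^4 + 0.6945*c^3 + 4.1811*c^2 - 10.1685*c + 0.8601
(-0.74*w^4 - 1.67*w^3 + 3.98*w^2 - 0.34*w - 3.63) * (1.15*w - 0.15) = -0.851*w^5 - 1.8095*w^4 + 4.8275*w^3 - 0.988*w^2 - 4.1235*w + 0.5445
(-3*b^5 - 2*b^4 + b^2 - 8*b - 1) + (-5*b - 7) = -3*b^5 - 2*b^4 + b^2 - 13*b - 8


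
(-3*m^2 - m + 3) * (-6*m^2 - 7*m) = 18*m^4 + 27*m^3 - 11*m^2 - 21*m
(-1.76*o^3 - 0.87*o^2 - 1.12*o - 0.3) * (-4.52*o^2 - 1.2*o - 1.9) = 7.9552*o^5 + 6.0444*o^4 + 9.4504*o^3 + 4.353*o^2 + 2.488*o + 0.57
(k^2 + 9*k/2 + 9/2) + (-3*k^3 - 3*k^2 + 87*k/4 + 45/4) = -3*k^3 - 2*k^2 + 105*k/4 + 63/4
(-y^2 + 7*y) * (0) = 0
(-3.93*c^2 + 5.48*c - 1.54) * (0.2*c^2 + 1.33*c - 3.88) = -0.786*c^4 - 4.1309*c^3 + 22.2288*c^2 - 23.3106*c + 5.9752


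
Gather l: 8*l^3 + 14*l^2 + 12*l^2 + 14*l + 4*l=8*l^3 + 26*l^2 + 18*l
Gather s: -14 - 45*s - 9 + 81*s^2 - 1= 81*s^2 - 45*s - 24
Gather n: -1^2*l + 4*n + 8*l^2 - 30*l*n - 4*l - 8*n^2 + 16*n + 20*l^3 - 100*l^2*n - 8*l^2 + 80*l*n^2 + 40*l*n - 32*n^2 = 20*l^3 - 5*l + n^2*(80*l - 40) + n*(-100*l^2 + 10*l + 20)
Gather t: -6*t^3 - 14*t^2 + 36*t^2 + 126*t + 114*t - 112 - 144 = -6*t^3 + 22*t^2 + 240*t - 256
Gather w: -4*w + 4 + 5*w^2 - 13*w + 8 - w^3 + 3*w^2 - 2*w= -w^3 + 8*w^2 - 19*w + 12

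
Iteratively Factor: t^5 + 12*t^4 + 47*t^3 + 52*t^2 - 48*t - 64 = (t - 1)*(t^4 + 13*t^3 + 60*t^2 + 112*t + 64) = (t - 1)*(t + 4)*(t^3 + 9*t^2 + 24*t + 16) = (t - 1)*(t + 1)*(t + 4)*(t^2 + 8*t + 16) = (t - 1)*(t + 1)*(t + 4)^2*(t + 4)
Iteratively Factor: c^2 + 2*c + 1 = (c + 1)*(c + 1)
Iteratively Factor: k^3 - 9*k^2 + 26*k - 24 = (k - 3)*(k^2 - 6*k + 8) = (k - 4)*(k - 3)*(k - 2)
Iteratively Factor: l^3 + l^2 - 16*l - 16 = (l + 1)*(l^2 - 16) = (l + 1)*(l + 4)*(l - 4)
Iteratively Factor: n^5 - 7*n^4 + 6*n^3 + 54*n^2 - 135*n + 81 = (n - 3)*(n^4 - 4*n^3 - 6*n^2 + 36*n - 27) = (n - 3)*(n + 3)*(n^3 - 7*n^2 + 15*n - 9) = (n - 3)^2*(n + 3)*(n^2 - 4*n + 3) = (n - 3)^3*(n + 3)*(n - 1)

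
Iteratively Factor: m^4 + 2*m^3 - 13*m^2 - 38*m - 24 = (m + 3)*(m^3 - m^2 - 10*m - 8) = (m + 1)*(m + 3)*(m^2 - 2*m - 8) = (m + 1)*(m + 2)*(m + 3)*(m - 4)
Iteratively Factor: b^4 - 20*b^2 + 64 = (b + 2)*(b^3 - 2*b^2 - 16*b + 32) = (b - 4)*(b + 2)*(b^2 + 2*b - 8) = (b - 4)*(b - 2)*(b + 2)*(b + 4)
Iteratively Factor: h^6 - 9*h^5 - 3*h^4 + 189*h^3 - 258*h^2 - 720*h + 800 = (h + 2)*(h^5 - 11*h^4 + 19*h^3 + 151*h^2 - 560*h + 400) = (h - 5)*(h + 2)*(h^4 - 6*h^3 - 11*h^2 + 96*h - 80) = (h - 5)*(h - 4)*(h + 2)*(h^3 - 2*h^2 - 19*h + 20) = (h - 5)*(h - 4)*(h - 1)*(h + 2)*(h^2 - h - 20) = (h - 5)^2*(h - 4)*(h - 1)*(h + 2)*(h + 4)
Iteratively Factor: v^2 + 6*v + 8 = (v + 4)*(v + 2)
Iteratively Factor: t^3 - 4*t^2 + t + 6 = (t - 2)*(t^2 - 2*t - 3) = (t - 2)*(t + 1)*(t - 3)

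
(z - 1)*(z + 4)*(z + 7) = z^3 + 10*z^2 + 17*z - 28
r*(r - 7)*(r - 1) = r^3 - 8*r^2 + 7*r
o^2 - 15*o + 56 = (o - 8)*(o - 7)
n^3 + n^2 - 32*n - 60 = (n - 6)*(n + 2)*(n + 5)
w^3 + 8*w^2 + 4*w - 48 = (w - 2)*(w + 4)*(w + 6)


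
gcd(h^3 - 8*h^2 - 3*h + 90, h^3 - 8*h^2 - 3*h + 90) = h^3 - 8*h^2 - 3*h + 90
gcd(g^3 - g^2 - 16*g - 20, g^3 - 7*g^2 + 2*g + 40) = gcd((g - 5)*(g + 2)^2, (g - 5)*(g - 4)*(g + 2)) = g^2 - 3*g - 10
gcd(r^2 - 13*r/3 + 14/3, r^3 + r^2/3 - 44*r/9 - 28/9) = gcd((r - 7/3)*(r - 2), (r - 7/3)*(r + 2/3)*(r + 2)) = r - 7/3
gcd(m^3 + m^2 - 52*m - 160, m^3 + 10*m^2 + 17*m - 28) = m + 4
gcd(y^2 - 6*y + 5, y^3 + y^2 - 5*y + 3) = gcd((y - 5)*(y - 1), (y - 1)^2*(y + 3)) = y - 1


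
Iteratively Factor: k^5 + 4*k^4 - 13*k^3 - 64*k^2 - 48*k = (k + 4)*(k^4 - 13*k^2 - 12*k) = k*(k + 4)*(k^3 - 13*k - 12) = k*(k + 1)*(k + 4)*(k^2 - k - 12) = k*(k - 4)*(k + 1)*(k + 4)*(k + 3)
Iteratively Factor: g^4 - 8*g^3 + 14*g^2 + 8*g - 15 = (g + 1)*(g^3 - 9*g^2 + 23*g - 15) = (g - 1)*(g + 1)*(g^2 - 8*g + 15) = (g - 5)*(g - 1)*(g + 1)*(g - 3)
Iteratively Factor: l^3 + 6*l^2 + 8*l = (l + 4)*(l^2 + 2*l) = l*(l + 4)*(l + 2)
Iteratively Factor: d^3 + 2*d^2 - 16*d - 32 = (d + 4)*(d^2 - 2*d - 8) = (d - 4)*(d + 4)*(d + 2)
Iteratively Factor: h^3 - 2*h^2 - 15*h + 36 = (h + 4)*(h^2 - 6*h + 9) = (h - 3)*(h + 4)*(h - 3)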